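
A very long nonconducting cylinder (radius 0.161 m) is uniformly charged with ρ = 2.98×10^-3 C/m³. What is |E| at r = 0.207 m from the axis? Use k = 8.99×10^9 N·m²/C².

Take a coaxial cylindrical Gaussian surface of radius r = 0.207 m and length L (r > 0.161 m, full cross-section enclosed).
λ_enc = ρ·πR² = (2.98×10^-3)π(0.161)² = 2.427e-4 C/m.
Since E is radial and uniform over the curved surface, Φ = E·2πrL = Q_enc/ε₀ = λ_enc L/ε₀.
E = 2k|λ_enc|/r = 2(8.99×10^9)(2.427×10^-4)/(0.207) = 2.11×10^7 N/C.

|E| = 2.11×10^7 N/C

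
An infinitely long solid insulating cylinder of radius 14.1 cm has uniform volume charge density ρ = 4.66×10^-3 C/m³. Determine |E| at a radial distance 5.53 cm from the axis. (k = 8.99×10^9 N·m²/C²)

E = 1.46×10^7 N/C

Choose a coaxial cylinder of radius r = 5.53 cm (arbitrary length L) as the Gaussian surface (r < R).
Charge inside radius r per length L is ρ·πr²·L, so λ_enc = ρπr² = 4.477×10^-5 C/m.
Applying ∮E·dA = Q_enc/ε₀ with the end caps contributing no flux:
E = 2k|λ_enc|/r = 2(8.99×10^9)(4.477e-5)/(0.0553) = 1.46×10^7 N/C.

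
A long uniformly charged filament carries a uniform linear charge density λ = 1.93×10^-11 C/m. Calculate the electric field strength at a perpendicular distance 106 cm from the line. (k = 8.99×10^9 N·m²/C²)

|E| = 0.327 V/m

Coaxial Gaussian cylinder, radius r = 106 cm, length L.
Q_enc = λL, so λ_enc = 1.93e-11 C/m.
Since E is radial and uniform over the curved surface, Φ = E·2πrL = Q_enc/ε₀ = λ_enc L/ε₀.
E = 2k|λ_enc|/r = 2(8.99×10^9)(1.93e-11)/(1.06) = 0.327 N/C.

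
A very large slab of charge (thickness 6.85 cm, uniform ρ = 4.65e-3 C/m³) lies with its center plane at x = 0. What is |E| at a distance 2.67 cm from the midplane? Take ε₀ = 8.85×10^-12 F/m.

|E| = 1.40e7 N/C

By symmetry E is perpendicular to the slab. A Gaussian pillbox from −2.67 cm to +2.67 cm (face area A) lies entirely within the slab.
Q_enc = ρ·(2x)·A and flux = 2EA, so 2EA = 2ρxA/ε₀ ⇒ E = |ρ|x/ε₀.
E = (4.65e-3)(0.0267)/(8.85×10^-12) = 1.40e7 N/C.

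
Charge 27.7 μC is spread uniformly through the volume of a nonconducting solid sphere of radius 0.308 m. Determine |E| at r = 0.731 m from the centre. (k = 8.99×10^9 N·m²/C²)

4.66×10^5 V/m

Take a concentric spherical Gaussian surface of radius r = 0.731 m (r > R, so the entire charge is enclosed).
Q_enc = 27.7 μC = 2.77e-5 C.
By Gauss's law, ∮E·dA = E·4πr² = Q_enc/ε₀.
E = k|Q_enc|/r² = (8.99×10^9)(2.77×10^-5)/(0.731)² = 4.66e5 N/C.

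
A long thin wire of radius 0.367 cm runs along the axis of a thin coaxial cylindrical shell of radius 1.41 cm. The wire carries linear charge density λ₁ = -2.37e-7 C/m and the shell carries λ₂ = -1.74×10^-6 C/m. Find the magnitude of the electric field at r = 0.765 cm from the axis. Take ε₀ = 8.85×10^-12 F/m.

Choose a coaxial cylinder of radius r = 0.765 cm (arbitrary length L) as the Gaussian surface (between the conductors, 0.367 cm < r < 1.41 cm).
Only the inner wire is enclosed; the outer shell contributes nothing inside itself. λ_enc = λ₁ = -2.37e-7 C/m.
Since E is radial and uniform over the curved surface, Φ = E·2πrL = Q_enc/ε₀ = λ_enc L/ε₀.
E = |λ_enc|/(2πε₀r) = (2.37×10^-7)/(2π·8.85×10^-12·0.00765) = 5.57e5 N/C.

E ≈ 5.57e5 N/C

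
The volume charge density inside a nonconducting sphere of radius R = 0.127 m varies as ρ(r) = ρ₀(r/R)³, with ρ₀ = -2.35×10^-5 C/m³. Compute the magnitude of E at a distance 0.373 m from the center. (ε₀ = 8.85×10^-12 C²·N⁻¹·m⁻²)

By spherical symmetry E is radial; choose a Gaussian sphere of radius r = 0.373 m (r > R, all charge enclosed).
Q_enc = 4π ∫₀^R ρ₀(r'/R)^3 r'² dr' = 4πρ₀R³/6 = -1.008×10^-7 C.
By Gauss's law, ∮E·dA = E·4πr² = Q_enc/ε₀.
E = |Q_enc|/(4πε₀r²) = (1.008×10^-7)/(4π·8.85×10^-12·(0.373)²) = 6.52×10^3 N/C.

E ≈ 6.52×10^3 N/C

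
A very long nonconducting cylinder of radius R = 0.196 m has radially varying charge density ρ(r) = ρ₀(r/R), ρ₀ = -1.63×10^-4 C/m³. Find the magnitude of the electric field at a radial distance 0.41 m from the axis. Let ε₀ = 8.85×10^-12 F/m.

Take a coaxial cylindrical Gaussian surface of radius r = 0.41 m and length L (r > R, full charge per length enclosed).
λ_enc = 2π ∫₀^R ρ₀(r'/R)^1 r' dr' = 2πρ₀R²/3 = -1.311e-5 C/m.
Applying ∮E·dA = Q_enc/ε₀ with the end caps contributing no flux:
E = |λ_enc|/(2πε₀r) = (1.311×10^-5)/(2π·8.85×10^-12·0.41) = 5.75e5 N/C.

E ≈ 5.75×10^5 N/C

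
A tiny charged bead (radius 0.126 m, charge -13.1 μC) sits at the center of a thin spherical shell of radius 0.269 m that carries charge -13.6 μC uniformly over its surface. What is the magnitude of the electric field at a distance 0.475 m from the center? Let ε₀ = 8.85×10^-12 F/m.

Symmetry ⇒ E = E(r) r̂. Gaussian sphere of radius r = 0.475 m (r > 0.269 m, enclosing both).
Q_enc = (-13.1 μC) + (-13.6 μC) = -2.67×10^-5 C.
Applying ∮E·dA = Q_enc/ε₀ with Φ = E(4πr²):
E = |Q_enc|/(4πε₀r²) = (2.67e-5)/(4π·8.85×10^-12·(0.475)²) = 1.06×10^6 N/C.

E ≈ 1.06e6 V/m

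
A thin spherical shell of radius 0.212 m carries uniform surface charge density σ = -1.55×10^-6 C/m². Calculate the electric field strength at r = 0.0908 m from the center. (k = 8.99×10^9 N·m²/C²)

E = 0 (no enclosed charge)

Use a concentric Gaussian sphere at r = 0.0908 m (inside the shell, r < 0.212 m).
No charge lies within this surface, so Q_enc = 0 and Gauss's law gives E·4πr² = 0 ⇒ E = 0.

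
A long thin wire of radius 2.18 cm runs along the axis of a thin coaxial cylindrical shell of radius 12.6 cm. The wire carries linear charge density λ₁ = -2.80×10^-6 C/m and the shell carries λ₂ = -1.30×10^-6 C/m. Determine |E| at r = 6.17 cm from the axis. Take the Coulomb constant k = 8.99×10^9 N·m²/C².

|E| = 8.16×10^5 V/m

By cylindrical symmetry E is radial; use a coaxial Gaussian cylinder of radius 6.17 cm and length L (between the conductors, 2.18 cm < r < 12.6 cm).
Only the inner wire is enclosed; the outer shell contributes nothing inside itself. λ_enc = λ₁ = -2.80×10^-6 C/m.
Gauss's law: E·2πrL = λ_enc L/ε₀.
E = 2k|λ_enc|/r = 2(8.99×10^9)(2.80×10^-6)/(0.0617) = 8.16e5 N/C.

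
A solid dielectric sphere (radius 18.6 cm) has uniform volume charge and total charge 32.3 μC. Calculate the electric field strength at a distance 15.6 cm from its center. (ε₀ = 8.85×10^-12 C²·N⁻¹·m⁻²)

|E| ≈ 7.04×10^6 V/m

Take a concentric spherical Gaussian surface of radius r = 15.6 cm (r < R).
For a uniform sphere the enclosed fraction is (r/R)³, so Q_enc = (32.3 μC)(0.156/0.186)³ = 1.906×10^-5 C.
By Gauss's law, ∮E·dA = E·4πr² = Q_enc/ε₀.
E = |Q_enc|/(4πε₀r²) = (1.906×10^-5)/(4π·8.85×10^-12·(0.156)²) = 7.04×10^6 N/C.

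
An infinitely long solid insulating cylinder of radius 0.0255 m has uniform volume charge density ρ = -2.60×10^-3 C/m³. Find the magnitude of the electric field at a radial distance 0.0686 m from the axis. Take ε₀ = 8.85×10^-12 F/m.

|E| ≈ 1.39×10^6 N/C

Choose a coaxial cylinder of radius r = 0.0686 m (arbitrary length L) as the Gaussian surface (r > 0.0255 m, full cross-section enclosed).
λ_enc = ρ·πR² = (-2.60e-3)π(0.0255)² = -5.311e-6 C/m.
Since E is radial and uniform over the curved surface, Φ = E·2πrL = Q_enc/ε₀ = λ_enc L/ε₀.
E = |λ_enc|/(2πε₀r) = (5.311×10^-6)/(2π·8.85×10^-12·0.0686) = 1.39×10^6 N/C.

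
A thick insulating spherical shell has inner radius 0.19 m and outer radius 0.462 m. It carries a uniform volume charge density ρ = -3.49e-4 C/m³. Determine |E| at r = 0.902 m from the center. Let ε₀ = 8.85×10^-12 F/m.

Use a concentric Gaussian sphere at r = 0.902 m (r > 0.462 m, enclosing the whole shell).
Q_enc = ρ·(4π/3)(b³ − a³) = (-3.49×10^-4)·(4π/3)·((0.462)³ − (0.19)³) = -1.341×10^-4 C.
Since E is radial and uniform over the Gaussian sphere, Φ = E·4πr² = Q_enc/ε₀.
E = |Q_enc|/(4πε₀r²) = (1.341×10^-4)/(4π·8.85×10^-12·(0.902)²) = 1.48×10^6 N/C.

|E| = 1.48e6 N/C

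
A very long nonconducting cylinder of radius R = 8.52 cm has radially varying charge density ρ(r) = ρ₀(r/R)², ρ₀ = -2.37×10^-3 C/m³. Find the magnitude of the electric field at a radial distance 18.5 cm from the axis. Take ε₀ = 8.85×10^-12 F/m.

By cylindrical symmetry E is radial; use a coaxial Gaussian cylinder of radius 18.5 cm and length L (r > R, full charge per length enclosed).
λ_enc = 2π ∫₀^R ρ₀(r'/R)^2 r' dr' = 2πρ₀R²/4 = -2.702×10^-5 C/m.
Since E is radial and uniform over the curved surface, Φ = E·2πrL = Q_enc/ε₀ = λ_enc L/ε₀.
E = |λ_enc|/(2πε₀r) = (2.702×10^-5)/(2π·8.85×10^-12·0.185) = 2.63×10^6 N/C.

|E| = 2.63e6 N/C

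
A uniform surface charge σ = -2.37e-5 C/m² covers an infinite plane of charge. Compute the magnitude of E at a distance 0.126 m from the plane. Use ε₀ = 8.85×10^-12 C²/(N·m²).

E = 1.34×10^6 V/m

Choose a cylindrical pillbox piercing the sheet, end faces (area A) parallel to it.
Flux Φ = 2EA and Q_enc = σA, so 2EA = σA/ε₀ ⇒ E = |σ|/(2ε₀), independent of distance.
E = |σ|/(2ε₀) = (2.37×10^-5)/(2·8.85×10^-12) = 1.34e6 N/C.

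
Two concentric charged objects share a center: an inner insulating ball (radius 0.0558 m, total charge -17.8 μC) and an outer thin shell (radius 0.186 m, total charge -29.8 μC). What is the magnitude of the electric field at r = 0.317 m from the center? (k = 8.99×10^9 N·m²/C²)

Use a concentric Gaussian sphere at r = 0.317 m (r > 0.186 m, enclosing both).
Q_enc = (-17.8 μC) + (-29.8 μC) = -4.76×10^-5 C.
Since E is radial and uniform over the Gaussian sphere, Φ = E·4πr² = Q_enc/ε₀.
E = k|Q_enc|/r² = (8.99×10^9)(4.76×10^-5)/(0.317)² = 4.26e6 N/C.

|E| = 4.26×10^6 V/m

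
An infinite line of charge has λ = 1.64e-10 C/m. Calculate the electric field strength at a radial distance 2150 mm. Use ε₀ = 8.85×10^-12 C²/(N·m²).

E = 1.37 V/m

Take a coaxial cylindrical Gaussian surface of radius r = 2150 mm and length L.
Q_enc = λL, so λ_enc = 1.64×10^-10 C/m.
By Gauss's law (flux through the curved wall only), E·2πrL = λ_enc L/ε₀.
E = |λ_enc|/(2πε₀r) = (1.64e-10)/(2π·8.85×10^-12·2.15) = 1.37 N/C.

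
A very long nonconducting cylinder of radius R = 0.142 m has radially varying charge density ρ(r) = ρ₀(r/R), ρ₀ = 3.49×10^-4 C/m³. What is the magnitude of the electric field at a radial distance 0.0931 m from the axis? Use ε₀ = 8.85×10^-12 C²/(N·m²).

Take a coaxial cylindrical Gaussian surface of radius r = 0.0931 m and length L (r < R).
Integrating ρ over the cross-section to radius r: λ_enc = (2πρ₀/R) ∫₀^r r'^2 dr' = 2πρ₀ r^3/(3·R) = 4.154e-6 C/m.
Since E is radial and uniform over the curved surface, Φ = E·2πrL = Q_enc/ε₀ = λ_enc L/ε₀.
E = |λ_enc|/(2πε₀r) = (4.154e-6)/(2π·8.85×10^-12·0.0931) = 8.02×10^5 N/C.

8.02×10^5 V/m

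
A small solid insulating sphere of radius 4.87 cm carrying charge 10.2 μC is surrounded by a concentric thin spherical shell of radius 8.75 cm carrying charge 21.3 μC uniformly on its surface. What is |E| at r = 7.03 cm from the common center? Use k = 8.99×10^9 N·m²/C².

Symmetry ⇒ E = E(r) r̂. Gaussian sphere of radius r = 7.03 cm (between the bodies, 4.87 cm < r < 8.75 cm).
The shell at 8.75 cm lies outside the Gaussian surface, so Q_enc = 10.2 μC = 1.02e-5 C.
Gauss's law: E·4πr² = Q_enc/ε₀.
E = k|Q_enc|/r² = (8.99×10^9)(1.02×10^-5)/(0.0703)² = 1.86×10^7 N/C.

E = 1.86e7 N/C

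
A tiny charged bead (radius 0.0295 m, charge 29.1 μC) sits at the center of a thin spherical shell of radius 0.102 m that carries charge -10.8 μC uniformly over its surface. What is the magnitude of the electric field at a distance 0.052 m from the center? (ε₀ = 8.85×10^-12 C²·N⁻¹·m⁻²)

|E| = 9.68×10^7 V/m

Take a concentric spherical Gaussian surface of radius r = 0.052 m (between the bodies, 0.0295 m < r < 0.102 m).
Only the inner charge is enclosed; the outer shell contributes nothing inside itself. Q_enc = 29.1 μC = 2.91×10^-5 C.
Applying ∮E·dA = Q_enc/ε₀ with Φ = E(4πr²):
E = |Q_enc|/(4πε₀r²) = (2.91×10^-5)/(4π·8.85×10^-12·(0.052)²) = 9.68×10^7 N/C.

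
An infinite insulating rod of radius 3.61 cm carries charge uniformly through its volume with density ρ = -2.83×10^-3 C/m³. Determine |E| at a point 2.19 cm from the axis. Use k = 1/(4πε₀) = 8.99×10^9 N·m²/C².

E ≈ 3.50×10^6 N/C

Choose a coaxial cylinder of radius r = 2.19 cm (arbitrary length L) as the Gaussian surface (r < R).
Charge inside radius r per length L is ρ·πr²·L, so λ_enc = ρπr² = -4.264×10^-6 C/m.
By Gauss's law (flux through the curved wall only), E·2πrL = λ_enc L/ε₀.
E = 2k|λ_enc|/r = 2(8.99×10^9)(4.264×10^-6)/(0.0219) = 3.50e6 N/C.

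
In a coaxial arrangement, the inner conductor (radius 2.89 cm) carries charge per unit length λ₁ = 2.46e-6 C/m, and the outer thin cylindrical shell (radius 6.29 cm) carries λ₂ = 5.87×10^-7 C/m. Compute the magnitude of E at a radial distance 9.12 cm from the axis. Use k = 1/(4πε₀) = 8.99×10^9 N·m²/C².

By cylindrical symmetry E is radial; use a coaxial Gaussian cylinder of radius 9.12 cm and length L (r > 6.29 cm, enclosing both).
λ_enc = λ₁ + λ₂ = (2.46×10^-6) + (5.87e-7) = 3.047×10^-6 C/m.
Since E is radial and uniform over the curved surface, Φ = E·2πrL = Q_enc/ε₀ = λ_enc L/ε₀.
E = 2k|λ_enc|/r = 2(8.99×10^9)(3.047e-6)/(0.0912) = 6.01×10^5 N/C.

|E| ≈ 6.01×10^5 V/m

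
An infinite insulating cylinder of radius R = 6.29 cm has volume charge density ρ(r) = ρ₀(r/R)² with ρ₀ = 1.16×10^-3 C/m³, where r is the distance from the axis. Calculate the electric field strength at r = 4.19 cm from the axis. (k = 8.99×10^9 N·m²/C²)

Take a coaxial cylindrical Gaussian surface of radius r = 4.19 cm and length L (r < R).
λ_enc = ∫₀^r ρ(r')·2πr' dr' = (2πρ₀/R²)·r^4/4 = 1.419×10^-6 C/m.
Applying ∮E·dA = Q_enc/ε₀ with the end caps contributing no flux:
E = 2k|λ_enc|/r = 2(8.99×10^9)(1.419×10^-6)/(0.0419) = 6.09×10^5 N/C.

|E| ≈ 6.09×10^5 N/C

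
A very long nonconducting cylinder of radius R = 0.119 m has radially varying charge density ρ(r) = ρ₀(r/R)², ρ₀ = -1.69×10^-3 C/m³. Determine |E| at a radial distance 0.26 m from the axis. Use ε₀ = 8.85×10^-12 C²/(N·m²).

|E| ≈ 2.60×10^6 N/C

Take a coaxial cylindrical Gaussian surface of radius r = 0.26 m and length L (r > R, full charge per length enclosed).
λ_enc = 2π ∫₀^R ρ₀(r'/R)^2 r' dr' = 2πρ₀R²/4 = -3.759×10^-5 C/m.
Applying ∮E·dA = Q_enc/ε₀ with the end caps contributing no flux:
E = |λ_enc|/(2πε₀r) = (3.759e-5)/(2π·8.85×10^-12·0.26) = 2.60e6 N/C.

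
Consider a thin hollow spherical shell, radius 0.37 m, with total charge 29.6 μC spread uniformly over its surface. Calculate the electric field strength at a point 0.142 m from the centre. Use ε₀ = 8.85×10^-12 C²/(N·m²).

|E| = 0 N/C

By spherical symmetry E is radial; choose a Gaussian sphere of radius r = 0.142 m (inside the shell, r < 0.37 m).
No charge lies within this surface, so Q_enc = 0 and Gauss's law gives E·4πr² = 0 ⇒ E = 0.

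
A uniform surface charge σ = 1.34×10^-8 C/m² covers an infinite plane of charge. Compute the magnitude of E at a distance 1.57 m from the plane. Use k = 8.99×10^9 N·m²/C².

By planar symmetry E is perpendicular to the sheet and uniform; use a Gaussian pillbox with flat faces of area A on each side of the sheet.
Flux Φ = 2EA and Q_enc = σA, so 2EA = σA/ε₀ ⇒ E = |σ|/(2ε₀), independent of distance.
E = 2πk|σ| = 2π(8.99×10^9)(1.34×10^-8) = 757 N/C.

E = 757 N/C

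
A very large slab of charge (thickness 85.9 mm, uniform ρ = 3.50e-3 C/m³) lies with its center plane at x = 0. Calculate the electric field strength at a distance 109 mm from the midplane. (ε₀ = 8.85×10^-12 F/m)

E ≈ 1.70×10^7 N/C

The point |x| = 109 mm lies outside the slab (half-thickness 0.04295 m). A symmetric pillbox spanning the full slab encloses Q_enc = ρ·d·A.
Flux = 2EA ⇒ E = |ρ|d/(2ε₀), independent of distance outside.
E = (3.50e-3)(0.0859)/(2·8.85×10^-12) = 1.70×10^7 N/C.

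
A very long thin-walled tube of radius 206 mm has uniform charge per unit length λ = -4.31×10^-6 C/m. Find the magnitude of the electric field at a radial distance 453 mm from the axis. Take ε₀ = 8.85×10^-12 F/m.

|E| = 1.71×10^5 N/C

Take a coaxial cylindrical Gaussian surface of radius r = 453 mm and length L (r > 206 mm).
The full line charge is enclosed: λ_enc = -4.31e-6 C/m.
Applying ∮E·dA = Q_enc/ε₀ with the end caps contributing no flux:
E = |λ_enc|/(2πε₀r) = (4.31×10^-6)/(2π·8.85×10^-12·0.453) = 1.71×10^5 N/C.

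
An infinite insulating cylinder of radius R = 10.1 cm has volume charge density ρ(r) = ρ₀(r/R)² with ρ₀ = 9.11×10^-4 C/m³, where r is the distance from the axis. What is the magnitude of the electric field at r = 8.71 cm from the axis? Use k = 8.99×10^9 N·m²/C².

1.67e6 V/m

By cylindrical symmetry E is radial; use a coaxial Gaussian cylinder of radius 8.71 cm and length L (r < R).
Integrating ρ over the cross-section to radius r: λ_enc = (2πρ₀/R²) ∫₀^r r'^3 dr' = 2πρ₀ r^4/(4·R²) = 8.074e-6 C/m.
By Gauss's law (flux through the curved wall only), E·2πrL = λ_enc L/ε₀.
E = 2k|λ_enc|/r = 2(8.99×10^9)(8.074×10^-6)/(0.0871) = 1.67e6 N/C.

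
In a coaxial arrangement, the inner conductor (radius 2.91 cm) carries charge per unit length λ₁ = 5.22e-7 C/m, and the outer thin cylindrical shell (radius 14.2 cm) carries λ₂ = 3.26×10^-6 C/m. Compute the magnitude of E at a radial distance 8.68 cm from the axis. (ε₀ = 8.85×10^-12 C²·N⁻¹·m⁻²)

Take a coaxial cylindrical Gaussian surface of radius r = 8.68 cm and length L (between the conductors, 2.91 cm < r < 14.2 cm).
The shell at 14.2 cm lies outside the Gaussian surface, so λ_enc = λ₁ = 5.22e-7 C/m.
Since E is radial and uniform over the curved surface, Φ = E·2πrL = Q_enc/ε₀ = λ_enc L/ε₀.
E = |λ_enc|/(2πε₀r) = (5.22×10^-7)/(2π·8.85×10^-12·0.0868) = 1.08e5 N/C.

|E| ≈ 1.08×10^5 V/m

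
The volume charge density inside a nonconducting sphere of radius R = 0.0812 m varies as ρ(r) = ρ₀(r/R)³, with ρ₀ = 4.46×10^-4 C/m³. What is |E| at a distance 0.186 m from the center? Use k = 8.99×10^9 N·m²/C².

Use a concentric Gaussian sphere at r = 0.186 m (r > R, all charge enclosed).
Q_enc = 4π ∫₀^R ρ₀(r'/R)^3 r'² dr' = 4πρ₀R³/6 = 5.001×10^-7 C.
Applying ∮E·dA = Q_enc/ε₀ with Φ = E(4πr²):
E = k|Q_enc|/r² = (8.99×10^9)(5.001×10^-7)/(0.186)² = 1.30e5 N/C.

|E| ≈ 1.30×10^5 N/C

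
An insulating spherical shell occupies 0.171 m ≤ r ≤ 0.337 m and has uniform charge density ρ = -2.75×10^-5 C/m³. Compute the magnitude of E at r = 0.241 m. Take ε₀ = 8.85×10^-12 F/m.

By spherical symmetry E is radial; choose a Gaussian sphere of radius r = 0.241 m (within the shell material, 0.171 m < r < 0.337 m).
Enclosed charge is the volume from a to r: Q_enc = (4π/3)ρ(r³ − a³) = -1.036×10^-6 C.
Gauss's law: E·4πr² = Q_enc/ε₀.
E = |Q_enc|/(4πε₀r²) = (1.036e-6)/(4π·8.85×10^-12·(0.241)²) = 1.60e5 N/C.

|E| = 1.60e5 V/m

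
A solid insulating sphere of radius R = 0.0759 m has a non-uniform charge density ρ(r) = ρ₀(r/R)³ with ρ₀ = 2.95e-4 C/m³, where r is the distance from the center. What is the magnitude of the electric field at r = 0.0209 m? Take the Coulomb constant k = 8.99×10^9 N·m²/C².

|E| = 2.42×10^3 N/C

By spherical symmetry E is radial; choose a Gaussian sphere of radius r = 0.0209 m (r < R).
Q_enc = ∫₀^r ρ(r')·4πr'² dr' = (4πρ₀/R³) ∫₀^r r'^5 dr' = 4πρ₀ r^6/(6·R³) = 1.178×10^-10 C.
Applying ∮E·dA = Q_enc/ε₀ with Φ = E(4πr²):
E = k|Q_enc|/r² = (8.99×10^9)(1.178×10^-10)/(0.0209)² = 2.42×10^3 N/C.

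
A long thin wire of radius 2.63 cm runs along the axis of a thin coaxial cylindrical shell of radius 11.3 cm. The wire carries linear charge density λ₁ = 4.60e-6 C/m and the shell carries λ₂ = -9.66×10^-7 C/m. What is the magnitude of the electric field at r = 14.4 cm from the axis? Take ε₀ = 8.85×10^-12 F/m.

By cylindrical symmetry E is radial; use a coaxial Gaussian cylinder of radius 14.4 cm and length L (r > 11.3 cm, enclosing both).
λ_enc = λ₁ + λ₂ = (4.60e-6) + (-9.66×10^-7) = 3.634e-6 C/m.
Applying ∮E·dA = Q_enc/ε₀ with the end caps contributing no flux:
E = |λ_enc|/(2πε₀r) = (3.634×10^-6)/(2π·8.85×10^-12·0.144) = 4.54×10^5 N/C.

E = 4.54×10^5 N/C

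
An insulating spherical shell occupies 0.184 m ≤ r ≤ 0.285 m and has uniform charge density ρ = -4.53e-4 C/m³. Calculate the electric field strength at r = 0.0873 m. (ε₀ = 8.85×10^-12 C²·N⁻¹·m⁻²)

|E| = 0 N/C

Use a concentric Gaussian sphere at r = 0.0873 m (r < 0.184 m, inside the empty cavity).
Q_enc = 0 (all charge lies at larger r); Gauss's law gives E = 0.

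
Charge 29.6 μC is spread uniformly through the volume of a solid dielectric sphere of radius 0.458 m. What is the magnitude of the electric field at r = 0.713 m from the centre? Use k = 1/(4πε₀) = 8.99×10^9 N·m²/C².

E = 5.23×10^5 N/C

Take a concentric spherical Gaussian surface of radius r = 0.713 m (r > R, so the entire charge is enclosed).
Q_enc = 29.6 μC = 2.96e-5 C.
By Gauss's law, ∮E·dA = E·4πr² = Q_enc/ε₀.
E = k|Q_enc|/r² = (8.99×10^9)(2.96e-5)/(0.713)² = 5.23×10^5 N/C.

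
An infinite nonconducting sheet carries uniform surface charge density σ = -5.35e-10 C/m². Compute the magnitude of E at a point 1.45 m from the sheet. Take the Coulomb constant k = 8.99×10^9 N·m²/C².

Choose a cylindrical pillbox piercing the sheet, end faces (area A) parallel to it.
Flux Φ = 2EA and Q_enc = σA, so 2EA = σA/ε₀ ⇒ E = |σ|/(2ε₀), independent of distance.
E = 2πk|σ| = 2π(8.99×10^9)(5.35e-10) = 30.2 N/C.

|E| ≈ 30.2 V/m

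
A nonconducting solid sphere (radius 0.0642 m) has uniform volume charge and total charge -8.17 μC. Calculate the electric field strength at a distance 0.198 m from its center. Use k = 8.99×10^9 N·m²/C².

Take a concentric spherical Gaussian surface of radius r = 0.198 m (r > R, so the entire charge is enclosed).
Q_enc = -8.17 μC = -8.17×10^-6 C.
By Gauss's law, ∮E·dA = E·4πr² = Q_enc/ε₀.
E = k|Q_enc|/r² = (8.99×10^9)(8.17×10^-6)/(0.198)² = 1.87e6 N/C.

E ≈ 1.87×10^6 V/m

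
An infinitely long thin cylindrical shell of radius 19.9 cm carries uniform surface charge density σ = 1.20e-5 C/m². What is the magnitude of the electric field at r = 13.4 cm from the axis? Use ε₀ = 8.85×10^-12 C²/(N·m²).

Coaxial Gaussian cylinder, radius r = 13.4 cm, length L (r < 19.9 cm, inside the shell).
All the surface charge lies outside this cylinder: Q_enc = 0, hence E = 0.

|E| = 0 N/C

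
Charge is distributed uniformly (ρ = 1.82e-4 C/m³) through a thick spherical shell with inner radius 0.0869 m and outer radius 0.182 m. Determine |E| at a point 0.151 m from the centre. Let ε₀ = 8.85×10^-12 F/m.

Symmetry ⇒ E = E(r) r̂. Gaussian sphere of radius r = 0.151 m (within the shell material, 0.0869 m < r < 0.182 m).
Only the shell between 0.0869 m and r is enclosed: Q_enc = ρ·(4π/3)(r³ − a³) = (1.82×10^-4)·(4π/3)·((0.151)³ − (0.0869)³) = 2.124e-6 C.
Since E is radial and uniform over the Gaussian sphere, Φ = E·4πr² = Q_enc/ε₀.
E = |Q_enc|/(4πε₀r²) = (2.124×10^-6)/(4π·8.85×10^-12·(0.151)²) = 8.38×10^5 N/C.

E ≈ 8.38e5 N/C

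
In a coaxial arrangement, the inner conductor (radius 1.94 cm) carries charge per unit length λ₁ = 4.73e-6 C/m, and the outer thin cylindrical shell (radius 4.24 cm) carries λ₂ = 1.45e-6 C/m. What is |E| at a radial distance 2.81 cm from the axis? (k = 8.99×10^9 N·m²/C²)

E ≈ 3.03e6 N/C

By cylindrical symmetry E is radial; use a coaxial Gaussian cylinder of radius 2.81 cm and length L (between the conductors, 1.94 cm < r < 4.24 cm).
The shell at 4.24 cm lies outside the Gaussian surface, so λ_enc = λ₁ = 4.73e-6 C/m.
By Gauss's law (flux through the curved wall only), E·2πrL = λ_enc L/ε₀.
E = 2k|λ_enc|/r = 2(8.99×10^9)(4.73×10^-6)/(0.0281) = 3.03×10^6 N/C.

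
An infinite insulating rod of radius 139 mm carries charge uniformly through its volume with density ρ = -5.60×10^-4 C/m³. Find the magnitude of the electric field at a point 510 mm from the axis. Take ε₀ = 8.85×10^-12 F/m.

E = 1.20e6 N/C

Take a coaxial cylindrical Gaussian surface of radius r = 510 mm and length L (r > 139 mm, full cross-section enclosed).
λ_enc = ρ·πR² = (-5.60e-4)π(0.139)² = -3.399×10^-5 C/m.
Since E is radial and uniform over the curved surface, Φ = E·2πrL = Q_enc/ε₀ = λ_enc L/ε₀.
E = |λ_enc|/(2πε₀r) = (3.399×10^-5)/(2π·8.85×10^-12·0.51) = 1.20×10^6 N/C.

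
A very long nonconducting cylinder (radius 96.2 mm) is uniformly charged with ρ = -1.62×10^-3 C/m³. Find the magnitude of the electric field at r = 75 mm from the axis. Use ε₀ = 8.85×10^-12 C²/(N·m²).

Take a coaxial cylindrical Gaussian surface of radius r = 75 mm and length L (r < R).
Charge inside radius r per length L is ρ·πr²·L, so λ_enc = ρπr² = -2.863×10^-5 C/m.
Gauss's law: E·2πrL = λ_enc L/ε₀.
E = |λ_enc|/(2πε₀r) = (2.863e-5)/(2π·8.85×10^-12·0.075) = 6.86×10^6 N/C.

E ≈ 6.86×10^6 N/C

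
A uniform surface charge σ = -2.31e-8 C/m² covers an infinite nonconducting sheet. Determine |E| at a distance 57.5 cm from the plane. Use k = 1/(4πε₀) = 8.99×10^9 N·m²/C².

Choose a cylindrical pillbox piercing the sheet, end faces (area A) parallel to it.
Flux Φ = 2EA and Q_enc = σA, so 2EA = σA/ε₀ ⇒ E = |σ|/(2ε₀), independent of distance.
E = 2πk|σ| = 2π(8.99×10^9)(2.31×10^-8) = 1.30×10^3 N/C.

E = 1.30e3 V/m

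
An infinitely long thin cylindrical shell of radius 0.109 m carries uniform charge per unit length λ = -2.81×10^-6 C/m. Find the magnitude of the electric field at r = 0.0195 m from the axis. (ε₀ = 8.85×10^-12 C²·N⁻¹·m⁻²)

|E| = 0 N/C

Take a coaxial cylindrical Gaussian surface of radius r = 0.0195 m and length L (r < 0.109 m, inside the shell).
No charge is enclosed, so Gauss's law gives E·2πrL = 0 ⇒ E = 0.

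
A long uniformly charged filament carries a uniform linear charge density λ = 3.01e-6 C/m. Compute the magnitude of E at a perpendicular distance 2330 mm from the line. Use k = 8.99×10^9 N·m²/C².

E = 2.32e4 N/C

Take a coaxial cylindrical Gaussian surface of radius r = 2330 mm and length L.
Q_enc = λL, so λ_enc = 3.01×10^-6 C/m.
Since E is radial and uniform over the curved surface, Φ = E·2πrL = Q_enc/ε₀ = λ_enc L/ε₀.
E = 2k|λ_enc|/r = 2(8.99×10^9)(3.01×10^-6)/(2.33) = 2.32×10^4 N/C.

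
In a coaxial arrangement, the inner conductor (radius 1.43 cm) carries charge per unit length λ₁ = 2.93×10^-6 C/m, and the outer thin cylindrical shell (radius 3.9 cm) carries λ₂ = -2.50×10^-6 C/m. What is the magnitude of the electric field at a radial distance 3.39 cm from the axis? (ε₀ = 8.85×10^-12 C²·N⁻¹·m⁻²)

1.55×10^6 N/C

Coaxial Gaussian cylinder, radius r = 3.39 cm, length L (between the conductors, 1.43 cm < r < 3.9 cm).
The shell at 3.9 cm lies outside the Gaussian surface, so λ_enc = λ₁ = 2.93e-6 C/m.
By Gauss's law (flux through the curved wall only), E·2πrL = λ_enc L/ε₀.
E = |λ_enc|/(2πε₀r) = (2.93×10^-6)/(2π·8.85×10^-12·0.0339) = 1.55×10^6 N/C.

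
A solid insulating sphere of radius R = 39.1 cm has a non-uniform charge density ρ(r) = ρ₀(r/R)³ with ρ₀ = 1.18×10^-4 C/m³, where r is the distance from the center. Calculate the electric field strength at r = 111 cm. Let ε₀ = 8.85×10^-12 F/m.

1.08e5 N/C

By spherical symmetry E is radial; choose a Gaussian sphere of radius r = 111 cm (r > R, all charge enclosed).
Q_enc = 4π ∫₀^R ρ₀(r'/R)^3 r'² dr' = 4πρ₀R³/6 = 1.477×10^-5 C.
Since E is radial and uniform over the Gaussian sphere, Φ = E·4πr² = Q_enc/ε₀.
E = |Q_enc|/(4πε₀r²) = (1.477e-5)/(4π·8.85×10^-12·(1.11)²) = 1.08×10^5 N/C.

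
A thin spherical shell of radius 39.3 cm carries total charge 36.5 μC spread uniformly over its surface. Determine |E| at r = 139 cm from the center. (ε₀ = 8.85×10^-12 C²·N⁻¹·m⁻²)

Take a concentric spherical Gaussian surface of radius r = 139 cm (r > 39.3 cm).
The entire shell is enclosed: Q_enc = 3.65×10^-5 C.
By Gauss's law, ∮E·dA = E·4πr² = Q_enc/ε₀.
E = |Q_enc|/(4πε₀r²) = (3.65×10^-5)/(4π·8.85×10^-12·(1.39)²) = 1.70×10^5 N/C.

|E| ≈ 1.70×10^5 V/m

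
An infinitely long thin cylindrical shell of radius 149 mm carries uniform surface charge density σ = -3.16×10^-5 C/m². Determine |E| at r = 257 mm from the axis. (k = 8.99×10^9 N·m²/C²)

|E| ≈ 2.07e6 N/C

Choose a coaxial cylinder of radius r = 257 mm (arbitrary length L) as the Gaussian surface (r > 149 mm).
The whole shell is enclosed: λ_enc = σ·2πR = (-3.16×10^-5)·2π·(0.149) = -2.958e-5 C/m.
By Gauss's law (flux through the curved wall only), E·2πrL = λ_enc L/ε₀.
E = 2k|λ_enc|/r = 2(8.99×10^9)(2.958×10^-5)/(0.257) = 2.07e6 N/C.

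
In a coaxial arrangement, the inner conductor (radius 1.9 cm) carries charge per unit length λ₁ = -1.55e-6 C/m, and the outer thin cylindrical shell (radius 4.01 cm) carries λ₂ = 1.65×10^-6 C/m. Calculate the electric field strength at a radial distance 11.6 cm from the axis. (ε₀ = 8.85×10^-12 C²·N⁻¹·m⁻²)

|E| = 1.55e4 N/C

By cylindrical symmetry E is radial; use a coaxial Gaussian cylinder of radius 11.6 cm and length L (r > 4.01 cm, enclosing both).
λ_enc = λ₁ + λ₂ = (-1.55×10^-6) + (1.65×10^-6) = 1.00e-7 C/m.
Gauss's law: E·2πrL = λ_enc L/ε₀.
E = |λ_enc|/(2πε₀r) = (1.00e-7)/(2π·8.85×10^-12·0.116) = 1.55×10^4 N/C.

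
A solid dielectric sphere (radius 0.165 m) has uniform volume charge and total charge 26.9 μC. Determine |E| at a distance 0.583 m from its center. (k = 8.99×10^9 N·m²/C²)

|E| = 7.11×10^5 N/C

Take a concentric spherical Gaussian surface of radius r = 0.583 m (r > R, so the entire charge is enclosed).
Q_enc = 26.9 μC = 2.69×10^-5 C.
Applying ∮E·dA = Q_enc/ε₀ with Φ = E(4πr²):
E = k|Q_enc|/r² = (8.99×10^9)(2.69×10^-5)/(0.583)² = 7.11e5 N/C.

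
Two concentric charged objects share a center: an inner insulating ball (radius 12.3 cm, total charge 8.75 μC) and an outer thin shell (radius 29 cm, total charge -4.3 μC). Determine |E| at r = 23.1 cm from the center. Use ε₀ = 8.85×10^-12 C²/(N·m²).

|E| = 1.47×10^6 N/C

Use a concentric Gaussian sphere at r = 23.1 cm (between the bodies, 12.3 cm < r < 29 cm).
The shell at 29 cm lies outside the Gaussian surface, so Q_enc = 8.75 μC = 8.75e-6 C.
Gauss's law: E·4πr² = Q_enc/ε₀.
E = |Q_enc|/(4πε₀r²) = (8.75×10^-6)/(4π·8.85×10^-12·(0.231)²) = 1.47×10^6 N/C.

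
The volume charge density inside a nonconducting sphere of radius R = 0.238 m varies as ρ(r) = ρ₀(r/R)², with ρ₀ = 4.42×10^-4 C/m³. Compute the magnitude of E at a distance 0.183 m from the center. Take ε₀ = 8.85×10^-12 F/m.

Take a concentric spherical Gaussian surface of radius r = 0.183 m (r < R).
Integrate the density: Q_enc = 4π ∫₀^r ρ₀(r'/R)^2 r'² dr' = 4πρ₀ r^5/(5·R²) = 4.025×10^-6 C.
Applying ∮E·dA = Q_enc/ε₀ with Φ = E(4πr²):
E = |Q_enc|/(4πε₀r²) = (4.025×10^-6)/(4π·8.85×10^-12·(0.183)²) = 1.08×10^6 N/C.

E ≈ 1.08e6 N/C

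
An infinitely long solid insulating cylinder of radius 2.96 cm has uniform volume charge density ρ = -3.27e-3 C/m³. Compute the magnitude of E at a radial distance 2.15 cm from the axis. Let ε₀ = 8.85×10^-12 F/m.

By cylindrical symmetry E is radial; use a coaxial Gaussian cylinder of radius 2.15 cm and length L (r < R).
Enclosed charge per unit length: λ_enc = ρ·πr² = (-3.27×10^-3)π(0.0215)² = -4.749×10^-6 C/m.
Applying ∮E·dA = Q_enc/ε₀ with the end caps contributing no flux:
E = |λ_enc|/(2πε₀r) = (4.749e-6)/(2π·8.85×10^-12·0.0215) = 3.97e6 N/C.

E ≈ 3.97×10^6 N/C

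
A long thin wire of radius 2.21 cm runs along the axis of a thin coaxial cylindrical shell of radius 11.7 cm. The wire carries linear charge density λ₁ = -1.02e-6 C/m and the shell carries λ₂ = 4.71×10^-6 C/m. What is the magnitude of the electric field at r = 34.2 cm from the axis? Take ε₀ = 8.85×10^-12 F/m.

By cylindrical symmetry E is radial; use a coaxial Gaussian cylinder of radius 34.2 cm and length L (r > 11.7 cm, enclosing both).
λ_enc = λ₁ + λ₂ = (-1.02e-6) + (4.71×10^-6) = 3.69×10^-6 C/m.
Since E is radial and uniform over the curved surface, Φ = E·2πrL = Q_enc/ε₀ = λ_enc L/ε₀.
E = |λ_enc|/(2πε₀r) = (3.69×10^-6)/(2π·8.85×10^-12·0.342) = 1.94×10^5 N/C.

|E| ≈ 1.94×10^5 V/m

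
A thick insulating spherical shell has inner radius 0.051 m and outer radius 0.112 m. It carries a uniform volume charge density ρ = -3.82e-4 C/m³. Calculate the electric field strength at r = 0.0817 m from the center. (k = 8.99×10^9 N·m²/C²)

Symmetry ⇒ E = E(r) r̂. Gaussian sphere of radius r = 0.0817 m (within the shell material, 0.051 m < r < 0.112 m).
Only the shell between 0.051 m and r is enclosed: Q_enc = ρ·(4π/3)(r³ − a³) = (-3.82e-4)·(4π/3)·((0.0817)³ − (0.051)³) = -6.603e-7 C.
Gauss's law: E·4πr² = Q_enc/ε₀.
E = k|Q_enc|/r² = (8.99×10^9)(6.603×10^-7)/(0.0817)² = 8.89e5 N/C.

|E| ≈ 8.89×10^5 V/m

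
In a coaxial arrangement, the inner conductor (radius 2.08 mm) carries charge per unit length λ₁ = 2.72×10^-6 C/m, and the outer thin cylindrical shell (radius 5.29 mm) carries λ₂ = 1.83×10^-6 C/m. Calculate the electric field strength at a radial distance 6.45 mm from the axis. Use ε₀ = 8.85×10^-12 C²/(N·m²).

|E| ≈ 1.27×10^7 N/C

Choose a coaxial cylinder of radius r = 6.45 mm (arbitrary length L) as the Gaussian surface (r > 5.29 mm, enclosing both).
λ_enc = λ₁ + λ₂ = (2.72e-6) + (1.83e-6) = 4.55e-6 C/m.
Gauss's law: E·2πrL = λ_enc L/ε₀.
E = |λ_enc|/(2πε₀r) = (4.55×10^-6)/(2π·8.85×10^-12·0.00645) = 1.27×10^7 N/C.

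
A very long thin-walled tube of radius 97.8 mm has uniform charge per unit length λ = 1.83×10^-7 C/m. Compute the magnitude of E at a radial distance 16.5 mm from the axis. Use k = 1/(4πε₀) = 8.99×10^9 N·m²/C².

By cylindrical symmetry E is radial; use a coaxial Gaussian cylinder of radius 16.5 mm and length L (r < 97.8 mm, inside the shell).
No charge is enclosed, so Gauss's law gives E·2πrL = 0 ⇒ E = 0.

|E| = 0 V/m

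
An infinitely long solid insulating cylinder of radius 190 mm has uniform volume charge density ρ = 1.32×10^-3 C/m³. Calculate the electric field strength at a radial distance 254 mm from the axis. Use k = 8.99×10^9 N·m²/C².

E = 1.06e7 N/C

Take a coaxial cylindrical Gaussian surface of radius r = 254 mm and length L (r > 190 mm, full cross-section enclosed).
λ_enc = ρ·πR² = (1.32×10^-3)π(0.19)² = 1.497e-4 C/m.
By Gauss's law (flux through the curved wall only), E·2πrL = λ_enc L/ε₀.
E = 2k|λ_enc|/r = 2(8.99×10^9)(1.497e-4)/(0.254) = 1.06×10^7 N/C.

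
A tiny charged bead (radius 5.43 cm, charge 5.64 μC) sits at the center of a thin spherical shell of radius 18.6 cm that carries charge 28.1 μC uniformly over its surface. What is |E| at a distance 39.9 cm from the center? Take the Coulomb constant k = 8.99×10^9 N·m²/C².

Take a concentric spherical Gaussian surface of radius r = 39.9 cm (r > 18.6 cm, enclosing both).
Q_enc = (5.64 μC) + (28.1 μC) = 3.374×10^-5 C.
Since E is radial and uniform over the Gaussian sphere, Φ = E·4πr² = Q_enc/ε₀.
E = k|Q_enc|/r² = (8.99×10^9)(3.374e-5)/(0.399)² = 1.91×10^6 N/C.

1.91e6 N/C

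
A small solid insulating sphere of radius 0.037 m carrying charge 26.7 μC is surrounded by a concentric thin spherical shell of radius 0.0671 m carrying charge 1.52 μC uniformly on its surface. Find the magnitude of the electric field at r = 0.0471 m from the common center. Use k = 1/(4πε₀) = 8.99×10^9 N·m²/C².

By spherical symmetry E is radial; choose a Gaussian sphere of radius r = 0.0471 m (between the bodies, 0.037 m < r < 0.0671 m).
The shell at 0.0671 m lies outside the Gaussian surface, so Q_enc = 26.7 μC = 2.67e-5 C.
Gauss's law: E·4πr² = Q_enc/ε₀.
E = k|Q_enc|/r² = (8.99×10^9)(2.67×10^-5)/(0.0471)² = 1.08e8 N/C.

|E| = 1.08×10^8 V/m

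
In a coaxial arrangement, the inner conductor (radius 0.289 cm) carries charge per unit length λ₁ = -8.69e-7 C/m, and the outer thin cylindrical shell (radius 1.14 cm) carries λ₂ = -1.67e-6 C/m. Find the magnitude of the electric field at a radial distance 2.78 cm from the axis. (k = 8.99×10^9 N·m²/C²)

Take a coaxial cylindrical Gaussian surface of radius r = 2.78 cm and length L (r > 1.14 cm, enclosing both).
λ_enc = λ₁ + λ₂ = (-8.69×10^-7) + (-1.67×10^-6) = -2.539×10^-6 C/m.
Since E is radial and uniform over the curved surface, Φ = E·2πrL = Q_enc/ε₀ = λ_enc L/ε₀.
E = 2k|λ_enc|/r = 2(8.99×10^9)(2.539e-6)/(0.0278) = 1.64×10^6 N/C.

|E| = 1.64e6 N/C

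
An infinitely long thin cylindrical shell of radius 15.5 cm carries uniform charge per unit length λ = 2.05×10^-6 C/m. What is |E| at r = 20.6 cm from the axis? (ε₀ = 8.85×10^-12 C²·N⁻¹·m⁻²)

E ≈ 1.79×10^5 N/C

Take a coaxial cylindrical Gaussian surface of radius r = 20.6 cm and length L (r > 15.5 cm).
The full line charge is enclosed: λ_enc = 2.05e-6 C/m.
Gauss's law: E·2πrL = λ_enc L/ε₀.
E = |λ_enc|/(2πε₀r) = (2.05×10^-6)/(2π·8.85×10^-12·0.206) = 1.79×10^5 N/C.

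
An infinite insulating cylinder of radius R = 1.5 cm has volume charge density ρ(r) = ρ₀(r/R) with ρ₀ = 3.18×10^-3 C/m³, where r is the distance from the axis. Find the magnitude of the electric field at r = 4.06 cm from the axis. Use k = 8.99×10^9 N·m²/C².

E = 6.64×10^5 N/C

Take a coaxial cylindrical Gaussian surface of radius r = 4.06 cm and length L (r > R, full charge per length enclosed).
λ_enc = 2π ∫₀^R ρ₀(r'/R)^1 r' dr' = 2πρ₀R²/3 = 1.499e-6 C/m.
By Gauss's law (flux through the curved wall only), E·2πrL = λ_enc L/ε₀.
E = 2k|λ_enc|/r = 2(8.99×10^9)(1.499×10^-6)/(0.0406) = 6.64×10^5 N/C.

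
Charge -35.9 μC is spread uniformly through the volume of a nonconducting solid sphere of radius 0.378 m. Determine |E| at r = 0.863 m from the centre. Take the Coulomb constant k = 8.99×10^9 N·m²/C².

4.33×10^5 V/m

Use a concentric Gaussian sphere at r = 0.863 m (r > R, so the entire charge is enclosed).
Q_enc = -35.9 μC = -3.59×10^-5 C.
By Gauss's law, ∮E·dA = E·4πr² = Q_enc/ε₀.
E = k|Q_enc|/r² = (8.99×10^9)(3.59×10^-5)/(0.863)² = 4.33×10^5 N/C.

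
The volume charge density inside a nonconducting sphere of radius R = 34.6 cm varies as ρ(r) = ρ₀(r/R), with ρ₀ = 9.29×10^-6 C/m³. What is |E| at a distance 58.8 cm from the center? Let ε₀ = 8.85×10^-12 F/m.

E = 3.14e4 V/m

By spherical symmetry E is radial; choose a Gaussian sphere of radius r = 58.8 cm (r > R, all charge enclosed).
Q_enc = 4π ∫₀^R ρ₀(r'/R)^1 r'² dr' = 4πρ₀R³/4 = 1.209×10^-6 C.
Applying ∮E·dA = Q_enc/ε₀ with Φ = E(4πr²):
E = |Q_enc|/(4πε₀r²) = (1.209×10^-6)/(4π·8.85×10^-12·(0.588)²) = 3.14e4 N/C.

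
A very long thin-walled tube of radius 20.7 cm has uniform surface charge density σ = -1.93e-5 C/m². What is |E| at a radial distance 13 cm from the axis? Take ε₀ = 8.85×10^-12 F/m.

Coaxial Gaussian cylinder, radius r = 13 cm, length L (r < 20.7 cm, inside the shell).
No charge is enclosed, so Gauss's law gives E·2πrL = 0 ⇒ E = 0.

|E| = 0 V/m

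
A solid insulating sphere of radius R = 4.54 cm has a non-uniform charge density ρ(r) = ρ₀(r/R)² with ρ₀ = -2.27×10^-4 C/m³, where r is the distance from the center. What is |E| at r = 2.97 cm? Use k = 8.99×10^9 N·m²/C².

6.52×10^4 V/m

Symmetry ⇒ E = E(r) r̂. Gaussian sphere of radius r = 2.97 cm (r < R).
Q_enc = ∫₀^r ρ(r')·4πr'² dr' = (4πρ₀/R²) ∫₀^r r'^4 dr' = 4πρ₀ r^5/(5·R²) = -6.396×10^-9 C.
Gauss's law: E·4πr² = Q_enc/ε₀.
E = k|Q_enc|/r² = (8.99×10^9)(6.396×10^-9)/(0.0297)² = 6.52×10^4 N/C.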